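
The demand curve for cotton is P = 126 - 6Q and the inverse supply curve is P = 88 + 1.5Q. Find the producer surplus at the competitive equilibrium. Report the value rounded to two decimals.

19.25

Set 126 - 6Q = 88 + 1.5Q, which gives 38 = 7.5Q, so Q* = 5.0667 and P* = 126 - 6(5.0667) = 95.6.
PS is the area between P* and the supply curve from 0 to Q*: (1/2)(5.0667)(7.6) = 19.2533.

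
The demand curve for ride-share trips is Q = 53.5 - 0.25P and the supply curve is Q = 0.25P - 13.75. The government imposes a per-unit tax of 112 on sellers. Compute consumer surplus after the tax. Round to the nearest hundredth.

Rewriting demand in inverse form: P = 214 - 4Q.
Rewriting supply in inverse form: P = 55 + 4Q.
Pre-tax equilibrium: 214 - 4Q = 55 + 4Q gives Q* = 19.875, P* = 134.5.
A tax on sellers shifts supply up by 112: 214 - 4Q = 55 + 4Q + 112, so Q_t = 5.875. Buyers pay P_b = 190.5; sellers receive P_s = P_b - 112 = 78.5.
Consumer surplus is the triangle under demand above P_b: (1/2)(5.875)(214 - 190.5) = 69.0312.

69.03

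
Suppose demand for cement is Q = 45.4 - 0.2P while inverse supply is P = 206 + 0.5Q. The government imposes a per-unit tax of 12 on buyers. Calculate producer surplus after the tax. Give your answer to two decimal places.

Rewriting demand in inverse form: P = 227 - 5Q.
Pre-tax equilibrium: 227 - 5Q = 206 + 0.5Q gives Q* = 3.8182, P* = 207.9091.
With the tax, buyers' net willingness to pay falls by 12: (227 - 12) - 5Q = 206 + 0.5Q, so Q_t = 1.6364. Buyers pay P_b = 218.8182; sellers receive P_s = P_b - 12 = 206.8182.
Producer surplus is the triangle above supply below P_s: (1/2)(1.6364)(206.8182 - 206) = 0.6694.

0.67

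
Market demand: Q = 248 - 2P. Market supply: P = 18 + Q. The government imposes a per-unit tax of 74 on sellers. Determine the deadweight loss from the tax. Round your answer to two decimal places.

Rewriting demand in inverse form: P = 124 - 0.5Q.
Pre-tax equilibrium: 124 - 0.5Q = 18 + Q gives Q* = 70.6667, P* = 88.6667.
A tax on sellers shifts supply up by 74: 124 - 0.5Q = 18 + Q + 74, so Q_t = 21.3333. Buyers pay P_b = 113.3333; sellers receive P_s = P_b - 74 = 39.3333.
Deadweight loss is the triangle between the curves from Q_t to Q*: (1/2)(70.6667 - 21.3333)(74) = 1825.3333.

1825.33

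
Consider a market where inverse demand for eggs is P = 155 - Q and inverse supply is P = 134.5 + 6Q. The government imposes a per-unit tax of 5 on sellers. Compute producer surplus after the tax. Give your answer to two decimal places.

14.71

Without the tax, 155 - Q = 134.5 + 6Q so Q* = 2.9286 and P* = 152.0714.
A tax on sellers shifts supply up by 5: 155 - Q = 134.5 + 6Q + 5, so Q_t = 2.2143. Buyers pay P_b = 152.7857; sellers receive P_s = P_b - 5 = 147.7857.
PS = (1/2)(Q_t)(P_s - 134.5) = (1/2)(2.2143)(13.2857) = 14.7092.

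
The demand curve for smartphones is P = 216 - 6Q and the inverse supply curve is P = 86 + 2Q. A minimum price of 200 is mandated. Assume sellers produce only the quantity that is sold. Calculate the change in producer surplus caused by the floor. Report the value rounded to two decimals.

Free-market equilibrium: 216 - 6Q = 86 + 2Q gives Q* = 16.25, P* = 118.5.
At P = 200, buyers demand (216 - 200)/6 = 2.6667 while sellers would supply more, so the quantity traded is 2.6667 at price 200.
PS goes from (1/2)(16.25)(32.5) = 264.0625 to 296.8889 (computed as (200 - 86)(2.6667) - (1/2)(2)(2.6667)^2), a change of 32.8264.

32.83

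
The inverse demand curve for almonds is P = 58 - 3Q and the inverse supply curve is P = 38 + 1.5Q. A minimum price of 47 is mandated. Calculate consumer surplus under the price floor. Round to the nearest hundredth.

Without the control, 58 - 3Q = 38 + 1.5Q so Q* = 4.4444 and P* = 44.6667.
At P = 47, buyers demand (58 - 47)/3 = 3.6667 while sellers would supply more, so the quantity traded is 3.6667 at price 47.
CS is the triangle under demand above 47: (1/2)(3.6667)(58 - 47) = 20.1667.

20.17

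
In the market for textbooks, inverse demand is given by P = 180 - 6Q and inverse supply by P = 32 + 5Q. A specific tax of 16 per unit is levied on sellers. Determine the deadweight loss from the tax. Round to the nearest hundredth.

Without the tax, 180 - 6Q = 32 + 5Q so Q* = 13.4545 and P* = 99.2727.
With the tax, sellers need 16 more per unit: 180 - 6Q = 32 + 5Q + 16, so Q_t = 12. Buyers pay P_b = 108; sellers receive P_s = P_b - 16 = 92.
Deadweight loss is the triangle between the curves from Q_t to Q*: (1/2)(13.4545 - 12)(16) = 11.6364.

11.64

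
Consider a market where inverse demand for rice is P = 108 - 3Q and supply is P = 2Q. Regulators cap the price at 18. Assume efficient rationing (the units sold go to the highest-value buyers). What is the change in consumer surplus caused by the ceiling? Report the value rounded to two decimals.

-11.34

Without the control, 108 - 3Q = 2Q so Q* = 21.6 and P* = 43.2.
At P = 18, sellers supply (18 - 0)/2 = 9 while buyers want more, so the quantity traded is 9 at price 18.
CS goes from (1/2)(21.6)(64.8) = 699.84 to 688.5 (computed as (108 - 18)(9) - (1/2)(3)(9)^2), a change of -11.34.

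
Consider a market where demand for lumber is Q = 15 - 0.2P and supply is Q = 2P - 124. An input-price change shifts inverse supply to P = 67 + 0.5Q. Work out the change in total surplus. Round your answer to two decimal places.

Rewriting demand in inverse form: P = 75 - 5Q.
Rewriting supply in inverse form: P = 62 + 0.5Q.
Initial equilibrium: Q_0 = 2.3636, P_0 = 63.1818; CS_0 = (1/2)(2.3636)(11.8182) = 13.9669, PS_0 = (1/2)(2.3636)(1.1818) = 1.3967.
New equilibrium: 75 - 5Q = 67 + 0.5Q gives Q_1 = 1.4545, P_1 = 67.7273; CS_1 = 5.2893, PS_1 = 0.5289.
Change in total surplus = (5.2893 + 0.5289) - (13.9669 + 1.3967) = -9.5455.

-9.55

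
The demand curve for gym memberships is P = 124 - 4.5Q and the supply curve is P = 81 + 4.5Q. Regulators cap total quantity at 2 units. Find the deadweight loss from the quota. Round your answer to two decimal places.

Without the quota, 124 - 4.5Q = 81 + 4.5Q gives Q* = 4.7778.
At Q = 2 the demand price is 124 - 4.5(2) = 115 and the supply price is 81 + 4.5(2) = 90.
DWL = (1/2)(gap between curves at 2) x (Q* - 2) = (1/2)(25)(2.7778) = 34.7222.

34.72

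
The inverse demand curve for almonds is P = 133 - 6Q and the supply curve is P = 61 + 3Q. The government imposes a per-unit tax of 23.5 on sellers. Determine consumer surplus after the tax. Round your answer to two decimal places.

87.12

Without the tax, 133 - 6Q = 61 + 3Q so Q* = 8 and P* = 85.
With the tax, sellers need 23.5 more per unit: 133 - 6Q = 61 + 3Q + 23.5, so Q_t = 5.3889. Buyers pay P_b = 100.6667; sellers receive P_s = P_b - 23.5 = 77.1667.
Consumer surplus is the triangle under demand above P_b: (1/2)(5.3889)(133 - 100.6667) = 87.1204.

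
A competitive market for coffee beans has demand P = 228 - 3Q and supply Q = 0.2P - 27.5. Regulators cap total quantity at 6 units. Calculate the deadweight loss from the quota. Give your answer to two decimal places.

Rewriting supply in inverse form: P = 137.5 + 5Q.
Unrestricted equilibrium: Q* = (228 - 137.5)/(3 + 5) = 11.3125.
At Q = 6 the demand price is 228 - 3(6) = 210 and the supply price is 137.5 + 5(6) = 167.5.
DWL = (1/2)(gap between curves at 6) x (Q* - 6) = (1/2)(42.5)(5.3125) = 112.8906.

112.89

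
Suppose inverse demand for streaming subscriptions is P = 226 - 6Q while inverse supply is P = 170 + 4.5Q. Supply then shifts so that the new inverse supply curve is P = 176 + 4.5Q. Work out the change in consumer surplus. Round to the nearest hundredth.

Initial equilibrium: Q_0 = 5.3333, P_0 = 194; CS_0 = (1/2)(5.3333)(32) = 85.3333, PS_0 = (1/2)(5.3333)(24) = 64.
New equilibrium: 226 - 6Q = 176 + 4.5Q gives Q_1 = 4.7619, P_1 = 197.4286; CS_1 = 68.0272, PS_1 = 51.0204.
Change in consumer surplus = 68.0272 - 85.3333 = -17.3061.

-17.31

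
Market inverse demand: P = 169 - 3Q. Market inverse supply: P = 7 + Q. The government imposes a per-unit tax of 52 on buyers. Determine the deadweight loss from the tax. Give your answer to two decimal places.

Without the tax, 169 - 3Q = 7 + Q so Q* = 40.5 and P* = 47.5.
With the tax, buyers' net willingness to pay falls by 52: (169 - 52) - 3Q = 7 + Q, so Q_t = 27.5. Buyers pay P_b = 86.5; sellers receive P_s = P_b - 52 = 34.5.
Deadweight loss is the triangle between the curves from Q_t to Q*: (1/2)(40.5 - 27.5)(52) = 338.

338.00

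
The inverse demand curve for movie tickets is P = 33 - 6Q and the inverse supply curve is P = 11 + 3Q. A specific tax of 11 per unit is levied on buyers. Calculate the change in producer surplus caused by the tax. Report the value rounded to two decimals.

Without the tax, 33 - 6Q = 11 + 3Q so Q* = 2.4444 and P* = 18.3333.
With the tax, buyers' net willingness to pay falls by 11: (33 - 11) - 6Q = 11 + 3Q, so Q_t = 1.2222. Buyers pay P_b = 25.6667; sellers receive P_s = P_b - 11 = 14.6667.
Producers lose the trapezoid between P_s and P* out to Q_t plus the triangle from Q_t to Q*: change in PS = 2.2407 - 8.963 = -6.7222.

-6.72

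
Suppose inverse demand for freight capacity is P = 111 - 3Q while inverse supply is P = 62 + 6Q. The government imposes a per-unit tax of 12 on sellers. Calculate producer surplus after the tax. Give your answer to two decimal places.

50.70

Without the tax, 111 - 3Q = 62 + 6Q so Q* = 5.4444 and P* = 94.6667.
With the tax, sellers need 12 more per unit: 111 - 3Q = 62 + 6Q + 12, so Q_t = 4.1111. Buyers pay P_b = 98.6667; sellers receive P_s = P_b - 12 = 86.6667.
Producer surplus is the triangle above supply below P_s: (1/2)(4.1111)(86.6667 - 62) = 50.7037.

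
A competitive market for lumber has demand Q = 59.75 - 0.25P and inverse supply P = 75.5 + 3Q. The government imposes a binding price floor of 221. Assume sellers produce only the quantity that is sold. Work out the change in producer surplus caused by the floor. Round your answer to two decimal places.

Rewriting demand in inverse form: P = 239 - 4Q.
Free-market equilibrium: 239 - 4Q = 75.5 + 3Q gives Q* = 23.3571, P* = 145.5714.
At P = 221, buyers demand (239 - 221)/4 = 4.5 while sellers would supply more, so the quantity traded is 4.5 at price 221.
PS goes from (1/2)(23.3571)(70.0714) = 818.3342 to 624.375 (computed as (221 - 75.5)(4.5) - (1/2)(3)(4.5)^2), a change of -193.9592.

-193.96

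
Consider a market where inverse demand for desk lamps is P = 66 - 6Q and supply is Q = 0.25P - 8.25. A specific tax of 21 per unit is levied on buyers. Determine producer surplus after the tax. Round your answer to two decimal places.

Rewriting supply in inverse form: P = 33 + 4Q.
Pre-tax equilibrium: 66 - 6Q = 33 + 4Q gives Q* = 3.3, P* = 46.2.
With the tax, buyers' net willingness to pay falls by 21: (66 - 21) - 6Q = 33 + 4Q, so Q_t = 1.2. Buyers pay P_b = 58.8; sellers receive P_s = P_b - 21 = 37.8.
Producer surplus is the triangle above supply below P_s: (1/2)(1.2)(37.8 - 33) = 2.88.

2.88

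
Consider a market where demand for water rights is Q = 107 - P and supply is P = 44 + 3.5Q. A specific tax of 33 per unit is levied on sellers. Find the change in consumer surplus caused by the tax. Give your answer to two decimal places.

-75.78

Rewriting demand in inverse form: P = 107 - Q.
Without the tax, 107 - Q = 44 + 3.5Q so Q* = 14 and P* = 93.
With the tax, sellers need 33 more per unit: 107 - Q = 44 + 3.5Q + 33, so Q_t = 6.6667. Buyers pay P_b = 100.3333; sellers receive P_s = P_b - 33 = 67.3333.
CS falls from (1/2)(14)(14) = 98 to (1/2)(6.6667)(6.6667) = 22.2222, a change of -75.7778.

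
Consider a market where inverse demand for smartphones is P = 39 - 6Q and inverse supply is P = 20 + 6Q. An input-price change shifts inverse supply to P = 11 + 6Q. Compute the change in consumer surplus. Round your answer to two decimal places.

Initial equilibrium: Q_0 = 1.5833, P_0 = 29.5; CS_0 = (1/2)(1.5833)(9.5) = 7.5208, PS_0 = (1/2)(1.5833)(9.5) = 7.5208.
New equilibrium: 39 - 6Q = 11 + 6Q gives Q_1 = 2.3333, P_1 = 25; CS_1 = 16.3333, PS_1 = 16.3333.
Change in consumer surplus = 16.3333 - 7.5208 = 8.8125.

8.81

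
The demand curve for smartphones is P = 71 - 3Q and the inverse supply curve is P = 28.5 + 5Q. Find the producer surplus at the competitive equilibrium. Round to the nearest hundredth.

Equilibrium: 71 - 3Q = 28.5 + 5Q, so Q* = 5.3125 and P* = 55.0625.
The supply curve's price intercept is 28.5, so PS = (1/2)(Q*)(P* - 28.5) = (1/2)(5.3125)(26.5625) = 70.5566.

70.56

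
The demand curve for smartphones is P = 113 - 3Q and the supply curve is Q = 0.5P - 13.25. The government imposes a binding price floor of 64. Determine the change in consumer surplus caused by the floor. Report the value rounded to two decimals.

-48.77

Rewriting supply in inverse form: P = 26.5 + 2Q.
Without the control, 113 - 3Q = 26.5 + 2Q so Q* = 17.3 and P* = 61.1.
At P = 64, buyers demand (113 - 64)/3 = 16.3333 while sellers would supply more, so the quantity traded is 16.3333 at price 64.
CS goes from (1/2)(17.3)(51.9) = 448.935 to 400.1667 (computed as (113 - 64)(16.3333) - (1/2)(3)(16.3333)^2), a change of -48.7683.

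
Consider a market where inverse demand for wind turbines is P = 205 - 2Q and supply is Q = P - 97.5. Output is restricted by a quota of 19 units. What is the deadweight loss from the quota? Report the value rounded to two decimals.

425.04

Rewriting supply in inverse form: P = 97.5 + Q.
Unrestricted equilibrium: Q* = (205 - 97.5)/(2 + 1) = 35.8333.
At Q = 19 the demand price is 205 - 2(19) = 167 and the supply price is 97.5 + (19) = 116.5.
Deadweight loss is the triangle between the curves from 19 to 35.8333: (1/2)(167 - 116.5)(35.8333 - 19) = 425.0417.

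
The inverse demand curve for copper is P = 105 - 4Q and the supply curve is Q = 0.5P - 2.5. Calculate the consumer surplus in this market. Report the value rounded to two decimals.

555.56

Rewriting supply in inverse form: P = 5 + 2Q.
Equilibrium: 105 - 4Q = 5 + 2Q, so Q* = 16.6667 and P* = 38.3333.
Consumer surplus is the triangle under demand above P*: (1/2)(16.6667)(105 - 38.3333) = (1/2)(16.6667)(66.6667) = 555.5556.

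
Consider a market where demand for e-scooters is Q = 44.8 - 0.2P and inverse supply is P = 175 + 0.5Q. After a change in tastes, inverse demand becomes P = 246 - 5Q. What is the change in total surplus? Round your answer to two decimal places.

Rewriting demand in inverse form: P = 224 - 5Q.
Initial equilibrium: Q_0 = 8.9091, P_0 = 179.4545; CS_0 = (1/2)(8.9091)(44.5455) = 198.4298, PS_0 = (1/2)(8.9091)(4.4545) = 19.843.
New equilibrium: 246 - 5Q = 175 + 0.5Q gives Q_1 = 12.9091, P_1 = 181.4545; CS_1 = 416.6116, PS_1 = 41.6612.
Change in total surplus = (416.6116 + 41.6612) - (198.4298 + 19.843) = 240.

240.00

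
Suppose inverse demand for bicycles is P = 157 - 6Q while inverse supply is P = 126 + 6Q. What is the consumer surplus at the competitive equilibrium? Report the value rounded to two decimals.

Setting demand equal to supply, 31 = 12Q, so Q* = 2.5833 and P* = 141.5.
CS is the area between the demand curve and P* from 0 to Q*: (1/2)(2.5833)(15.5) = 20.0208.

20.02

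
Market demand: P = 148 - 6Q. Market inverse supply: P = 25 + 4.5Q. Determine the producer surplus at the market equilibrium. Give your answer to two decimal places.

Set 148 - 6Q = 25 + 4.5Q, which gives 123 = 10.5Q, so Q* = 11.7143 and P* = 148 - 6(11.7143) = 77.7143.
Producer surplus is the triangle above supply below P*: (1/2)(11.7143)(77.7143 - 25) = (1/2)(11.7143)(52.7143) = 308.7551.

308.76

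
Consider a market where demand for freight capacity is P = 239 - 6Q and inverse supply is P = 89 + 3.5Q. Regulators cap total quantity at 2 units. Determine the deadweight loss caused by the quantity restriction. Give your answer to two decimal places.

Unrestricted equilibrium: Q* = (239 - 89)/(6 + 3.5) = 15.7895.
At Q = 2 the demand price is 239 - 6(2) = 227 and the supply price is 89 + 3.5(2) = 96.
Deadweight loss is the triangle between the curves from 2 to 15.7895: (1/2)(227 - 96)(15.7895 - 2) = 903.2105.

903.21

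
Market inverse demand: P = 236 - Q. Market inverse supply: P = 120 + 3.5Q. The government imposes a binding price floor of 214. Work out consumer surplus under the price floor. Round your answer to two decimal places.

242.00

Without the control, 236 - Q = 120 + 3.5Q so Q* = 25.7778 and P* = 210.2222.
At the floor price 214, quantity demanded is (236 - 214)/1 = 22; demand is the short side, so Q = 22 trades at P = 214.
CS is the triangle under demand above 214: (1/2)(22)(236 - 214) = 242.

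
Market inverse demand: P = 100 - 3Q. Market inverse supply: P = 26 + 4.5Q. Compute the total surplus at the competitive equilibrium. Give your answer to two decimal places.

365.07

Set 100 - 3Q = 26 + 4.5Q, which gives 74 = 7.5Q, so Q* = 9.8667 and P* = 100 - 3(9.8667) = 70.4.
Total surplus is the full triangle between the curves from 0 to Q*: (1/2)(9.8667)(100 - 26) = 365.0667.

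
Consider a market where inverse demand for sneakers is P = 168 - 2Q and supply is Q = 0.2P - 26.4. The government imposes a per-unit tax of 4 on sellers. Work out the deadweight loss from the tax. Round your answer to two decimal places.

Rewriting supply in inverse form: P = 132 + 5Q.
Without the tax, 168 - 2Q = 132 + 5Q so Q* = 5.1429 and P* = 157.7143.
With the tax, sellers need 4 more per unit: 168 - 2Q = 132 + 5Q + 4, so Q_t = 4.5714. Buyers pay P_b = 158.8571; sellers receive P_s = P_b - 4 = 154.8571.
The welfare triangle lost has base Q* - Q_t = 0.5714 and height t = 4, so DWL = (1/2)(0.5714)(4) = 1.1429.

1.14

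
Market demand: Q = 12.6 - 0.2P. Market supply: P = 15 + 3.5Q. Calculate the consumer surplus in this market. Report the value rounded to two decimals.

79.72

Rewriting demand in inverse form: P = 63 - 5Q.
Set 63 - 5Q = 15 + 3.5Q, which gives 48 = 8.5Q, so Q* = 5.6471 and P* = 63 - 5(5.6471) = 34.7647.
Consumer surplus is the triangle under demand above P*: (1/2)(5.6471)(63 - 34.7647) = (1/2)(5.6471)(28.2353) = 79.7232.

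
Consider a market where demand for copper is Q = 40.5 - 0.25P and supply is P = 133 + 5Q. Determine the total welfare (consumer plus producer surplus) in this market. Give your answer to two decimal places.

46.72

Rewriting demand in inverse form: P = 162 - 4Q.
Equilibrium: 162 - 4Q = 133 + 5Q, so Q* = 3.2222 and P* = 149.1111.
CS = (1/2)(3.2222)(12.8889) = 20.7654 and PS = (1/2)(3.2222)(16.1111) = 25.9568, so total surplus = 46.7222.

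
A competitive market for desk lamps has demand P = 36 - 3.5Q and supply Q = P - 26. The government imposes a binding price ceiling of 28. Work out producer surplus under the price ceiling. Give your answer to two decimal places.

2.00

Rewriting supply in inverse form: P = 26 + Q.
Free-market equilibrium: 36 - 3.5Q = 26 + Q gives Q* = 2.2222, P* = 28.2222.
At P = 28, sellers supply (28 - 26)/1 = 2 while buyers want more, so the quantity traded is 2 at price 28.
PS is the triangle above supply below 28: (1/2)(2)(28 - 26) = 2.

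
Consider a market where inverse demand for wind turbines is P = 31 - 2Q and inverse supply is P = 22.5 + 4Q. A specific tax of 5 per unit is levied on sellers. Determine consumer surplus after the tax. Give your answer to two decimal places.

Without the tax, 31 - 2Q = 22.5 + 4Q so Q* = 1.4167 and P* = 28.1667.
A tax on sellers shifts supply up by 5: 31 - 2Q = 22.5 + 4Q + 5, so Q_t = 0.5833. Buyers pay P_b = 29.8333; sellers receive P_s = P_b - 5 = 24.8333.
Consumer surplus is the triangle under demand above P_b: (1/2)(0.5833)(31 - 29.8333) = 0.3403.

0.34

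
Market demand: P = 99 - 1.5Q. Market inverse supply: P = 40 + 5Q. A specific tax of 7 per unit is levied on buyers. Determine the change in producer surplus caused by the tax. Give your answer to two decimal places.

Without the tax, 99 - 1.5Q = 40 + 5Q so Q* = 9.0769 and P* = 85.3846.
A tax on buyers shifts demand down by 7: (99 - 7) - 1.5Q = 40 + 5Q, so Q_t = 8. Buyers pay P_b = 87; sellers receive P_s = P_b - 7 = 80.
PS falls from (1/2)(9.0769)(45.3846) = 205.9763 to (1/2)(8)(40) = 160, a change of -45.9763.

-45.98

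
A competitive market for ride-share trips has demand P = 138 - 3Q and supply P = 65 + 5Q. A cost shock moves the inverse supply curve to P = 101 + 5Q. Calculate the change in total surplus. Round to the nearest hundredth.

-247.50

Initial equilibrium: Q_0 = 9.125, P_0 = 110.625; CS_0 = (1/2)(9.125)(27.375) = 124.8984, PS_0 = (1/2)(9.125)(45.625) = 208.1641.
New equilibrium: 138 - 3Q = 101 + 5Q gives Q_1 = 4.625, P_1 = 124.125; CS_1 = 32.0859, PS_1 = 53.4766.
Change in total surplus = (32.0859 + 53.4766) - (124.8984 + 208.1641) = -247.5.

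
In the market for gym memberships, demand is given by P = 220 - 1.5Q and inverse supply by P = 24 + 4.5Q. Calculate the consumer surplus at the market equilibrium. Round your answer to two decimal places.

800.33

Setting demand equal to supply, 196 = 6Q, so Q* = 32.6667 and P* = 171.
The demand choke price is 220, so CS = (1/2)(Q*)(220 - P*) = (1/2)(32.6667)(49) = 800.3333.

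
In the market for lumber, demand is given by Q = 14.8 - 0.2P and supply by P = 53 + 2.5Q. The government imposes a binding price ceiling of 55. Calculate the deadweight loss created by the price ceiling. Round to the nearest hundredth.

15.00

Rewriting demand in inverse form: P = 74 - 5Q.
Without the control, 74 - 5Q = 53 + 2.5Q so Q* = 2.8 and P* = 60.
At P = 55, sellers supply (55 - 53)/2.5 = 0.8 while buyers want more, so the quantity traded is 0.8 at price 55.
At Q = 0.8 the demand price is 70 and the supply price is 55. Deadweight loss is the triangle between the curves from 0.8 to 2.8: (1/2)(70 - 55)(2.8 - 0.8) = 15.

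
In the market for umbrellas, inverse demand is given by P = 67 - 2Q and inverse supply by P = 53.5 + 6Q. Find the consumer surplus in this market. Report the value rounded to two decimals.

Setting demand equal to supply, 13.5 = 8Q, so Q* = 1.6875 and P* = 63.625.
CS is the area between the demand curve and P* from 0 to Q*: (1/2)(1.6875)(3.375) = 2.8477.

2.85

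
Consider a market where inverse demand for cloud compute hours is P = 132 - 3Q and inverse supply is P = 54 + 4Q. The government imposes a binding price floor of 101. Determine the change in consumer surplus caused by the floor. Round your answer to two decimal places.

Without the control, 132 - 3Q = 54 + 4Q so Q* = 11.1429 and P* = 98.5714.
At the floor price 101, quantity demanded is (132 - 101)/3 = 10.3333; demand is the short side, so Q = 10.3333 trades at P = 101.
CS goes from (1/2)(11.1429)(33.4286) = 186.2449 to 160.1667 (computed as (132 - 101)(10.3333) - (1/2)(3)(10.3333)^2), a change of -26.0782.

-26.08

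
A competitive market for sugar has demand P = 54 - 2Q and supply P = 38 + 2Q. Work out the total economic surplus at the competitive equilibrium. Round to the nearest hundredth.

Set 54 - 2Q = 38 + 2Q, which gives 16 = 4Q, so Q* = 4 and P* = 54 - 2(4) = 46.
CS = (1/2)(4)(8) = 16 and PS = (1/2)(4)(8) = 16, so total surplus = 32.

32.00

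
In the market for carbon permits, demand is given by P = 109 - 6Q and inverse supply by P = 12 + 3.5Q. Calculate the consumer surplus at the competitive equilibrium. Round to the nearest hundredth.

Equilibrium: 109 - 6Q = 12 + 3.5Q, so Q* = 10.2105 and P* = 47.7368.
The demand choke price is 109, so CS = (1/2)(Q*)(109 - P*) = (1/2)(10.2105)(61.2632) = 312.7645.

312.76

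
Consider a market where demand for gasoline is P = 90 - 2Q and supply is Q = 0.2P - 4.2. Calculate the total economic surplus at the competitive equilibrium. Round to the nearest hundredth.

Rewriting supply in inverse form: P = 21 + 5Q.
Equilibrium: 90 - 2Q = 21 + 5Q, so Q* = 9.8571 and P* = 70.2857.
CS = (1/2)(9.8571)(19.7143) = 97.1633 and PS = (1/2)(9.8571)(49.2857) = 242.9082, so total surplus = 340.0714.

340.07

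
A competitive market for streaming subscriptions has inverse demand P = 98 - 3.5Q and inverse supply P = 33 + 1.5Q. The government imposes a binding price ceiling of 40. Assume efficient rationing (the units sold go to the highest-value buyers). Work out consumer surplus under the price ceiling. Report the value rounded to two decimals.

Free-market equilibrium: 98 - 3.5Q = 33 + 1.5Q gives Q* = 13, P* = 52.5.
At P = 40, sellers supply (40 - 33)/1.5 = 4.6667 while buyers want more, so the quantity traded is 4.6667 at price 40.
The demand price at Q = 4.6667 is 81.6667. CS is the trapezoid between demand and 40 over [0, 4.6667]: (1/2)[(98 - 40) + (81.6667 - 40)](4.6667) = 232.5556.

232.56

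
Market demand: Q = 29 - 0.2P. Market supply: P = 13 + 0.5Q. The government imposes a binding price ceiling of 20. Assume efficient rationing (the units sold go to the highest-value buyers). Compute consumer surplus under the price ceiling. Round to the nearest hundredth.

1260.00

Rewriting demand in inverse form: P = 145 - 5Q.
Free-market equilibrium: 145 - 5Q = 13 + 0.5Q gives Q* = 24, P* = 25.
At the ceiling price 20, quantity supplied is (20 - 13)/0.5 = 14; supply is the short side, so Q = 14 trades at P = 20.
The demand price at Q = 14 is 75. CS is the trapezoid between demand and 20 over [0, 14]: (1/2)[(145 - 20) + (75 - 20)](14) = 1260.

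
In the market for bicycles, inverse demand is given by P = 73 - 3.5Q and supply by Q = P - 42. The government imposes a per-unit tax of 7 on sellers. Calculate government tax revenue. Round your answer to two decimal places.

37.33

Rewriting supply in inverse form: P = 42 + Q.
Without the tax, 73 - 3.5Q = 42 + Q so Q* = 6.8889 and P* = 48.8889.
With the tax, sellers need 7 more per unit: 73 - 3.5Q = 42 + Q + 7, so Q_t = 5.3333. Buyers pay P_b = 54.3333; sellers receive P_s = P_b - 7 = 47.3333.
Tax revenue = t x Q_t = 7 x 5.3333 = 37.3333.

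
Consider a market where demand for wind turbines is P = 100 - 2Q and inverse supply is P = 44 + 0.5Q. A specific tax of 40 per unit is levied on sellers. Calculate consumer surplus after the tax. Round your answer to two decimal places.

Without the tax, 100 - 2Q = 44 + 0.5Q so Q* = 22.4 and P* = 55.2.
With the tax, sellers need 40 more per unit: 100 - 2Q = 44 + 0.5Q + 40, so Q_t = 6.4. Buyers pay P_b = 87.2; sellers receive P_s = P_b - 40 = 47.2.
Consumer surplus is the triangle under demand above P_b: (1/2)(6.4)(100 - 87.2) = 40.96.

40.96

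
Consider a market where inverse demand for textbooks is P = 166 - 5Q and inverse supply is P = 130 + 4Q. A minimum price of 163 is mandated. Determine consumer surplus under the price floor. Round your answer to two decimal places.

0.90

Free-market equilibrium: 166 - 5Q = 130 + 4Q gives Q* = 4, P* = 146.
At P = 163, buyers demand (166 - 163)/5 = 0.6 while sellers would supply more, so the quantity traded is 0.6 at price 163.
CS is the triangle under demand above 163: (1/2)(0.6)(166 - 163) = 0.9.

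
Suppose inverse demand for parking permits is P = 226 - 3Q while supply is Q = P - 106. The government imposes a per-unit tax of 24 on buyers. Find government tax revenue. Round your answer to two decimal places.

Rewriting supply in inverse form: P = 106 + Q.
Without the tax, 226 - 3Q = 106 + Q so Q* = 30 and P* = 136.
A tax on buyers shifts demand down by 24: (226 - 24) - 3Q = 106 + Q, so Q_t = 24. Buyers pay P_b = 154; sellers receive P_s = P_b - 24 = 130.
Tax revenue = t x Q_t = 24 x 24 = 576.

576.00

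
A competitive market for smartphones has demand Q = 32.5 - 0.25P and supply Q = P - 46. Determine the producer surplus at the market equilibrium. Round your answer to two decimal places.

Rewriting demand in inverse form: P = 130 - 4Q.
Rewriting supply in inverse form: P = 46 + Q.
Set 130 - 4Q = 46 + Q, which gives 84 = 5Q, so Q* = 16.8 and P* = 130 - 4(16.8) = 62.8.
Producer surplus is the triangle above supply below P*: (1/2)(16.8)(62.8 - 46) = (1/2)(16.8)(16.8) = 141.12.

141.12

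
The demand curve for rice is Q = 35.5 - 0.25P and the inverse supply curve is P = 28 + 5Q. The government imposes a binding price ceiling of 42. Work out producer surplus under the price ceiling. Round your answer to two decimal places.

19.60

Rewriting demand in inverse form: P = 142 - 4Q.
Free-market equilibrium: 142 - 4Q = 28 + 5Q gives Q* = 12.6667, P* = 91.3333.
At the ceiling price 42, quantity supplied is (42 - 28)/5 = 2.8; supply is the short side, so Q = 2.8 trades at P = 42.
PS is the triangle above supply below 42: (1/2)(2.8)(42 - 28) = 19.6.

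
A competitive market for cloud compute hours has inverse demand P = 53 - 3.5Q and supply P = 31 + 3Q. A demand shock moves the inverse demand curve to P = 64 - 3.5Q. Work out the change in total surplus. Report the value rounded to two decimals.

Initial equilibrium: Q_0 = 3.3846, P_0 = 41.1538; CS_0 = (1/2)(3.3846)(11.8462) = 20.0473, PS_0 = (1/2)(3.3846)(10.1538) = 17.1834.
New equilibrium: 64 - 3.5Q = 31 + 3Q gives Q_1 = 5.0769, P_1 = 46.2308; CS_1 = 45.1065, PS_1 = 38.6627.
Change in total surplus = (45.1065 + 38.6627) - (20.0473 + 17.1834) = 46.5385.

46.54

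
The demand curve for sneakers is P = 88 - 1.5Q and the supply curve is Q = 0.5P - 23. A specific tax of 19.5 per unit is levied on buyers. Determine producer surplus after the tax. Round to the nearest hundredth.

41.33

Rewriting supply in inverse form: P = 46 + 2Q.
Without the tax, 88 - 1.5Q = 46 + 2Q so Q* = 12 and P* = 70.
With the tax, buyers' net willingness to pay falls by 19.5: (88 - 19.5) - 1.5Q = 46 + 2Q, so Q_t = 6.4286. Buyers pay P_b = 78.3571; sellers receive P_s = P_b - 19.5 = 58.8571.
Producer surplus is the triangle above supply below P_s: (1/2)(6.4286)(58.8571 - 46) = 41.3265.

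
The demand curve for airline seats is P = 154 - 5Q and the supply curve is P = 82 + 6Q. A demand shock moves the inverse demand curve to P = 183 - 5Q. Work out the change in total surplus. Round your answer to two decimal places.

Initial equilibrium: Q_0 = 6.5455, P_0 = 121.2727; CS_0 = (1/2)(6.5455)(32.7273) = 107.1074, PS_0 = (1/2)(6.5455)(39.2727) = 128.5289.
New equilibrium: 183 - 5Q = 82 + 6Q gives Q_1 = 9.1818, P_1 = 137.0909; CS_1 = 210.7645, PS_1 = 252.9174.
Change in total surplus = (210.7645 + 252.9174) - (107.1074 + 128.5289) = 228.0455.

228.05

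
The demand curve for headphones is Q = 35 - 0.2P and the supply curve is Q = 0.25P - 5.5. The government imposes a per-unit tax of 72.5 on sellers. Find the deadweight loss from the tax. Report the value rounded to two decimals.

292.01

Rewriting demand in inverse form: P = 175 - 5Q.
Rewriting supply in inverse form: P = 22 + 4Q.
Without the tax, 175 - 5Q = 22 + 4Q so Q* = 17 and P* = 90.
A tax on sellers shifts supply up by 72.5: 175 - 5Q = 22 + 4Q + 72.5, so Q_t = 8.9444. Buyers pay P_b = 130.2778; sellers receive P_s = P_b - 72.5 = 57.7778.
Deadweight loss is the triangle between the curves from Q_t to Q*: (1/2)(17 - 8.9444)(72.5) = 292.0139.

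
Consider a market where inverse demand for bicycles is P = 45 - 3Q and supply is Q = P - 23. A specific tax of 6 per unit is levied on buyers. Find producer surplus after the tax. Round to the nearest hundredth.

8.00

Rewriting supply in inverse form: P = 23 + Q.
Without the tax, 45 - 3Q = 23 + Q so Q* = 5.5 and P* = 28.5.
With the tax, buyers' net willingness to pay falls by 6: (45 - 6) - 3Q = 23 + Q, so Q_t = 4. Buyers pay P_b = 33; sellers receive P_s = P_b - 6 = 27.
Producer surplus is the triangle above supply below P_s: (1/2)(4)(27 - 23) = 8.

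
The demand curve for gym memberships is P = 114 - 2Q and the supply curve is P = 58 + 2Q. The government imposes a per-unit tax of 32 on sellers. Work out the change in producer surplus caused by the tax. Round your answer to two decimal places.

-160.00

Pre-tax equilibrium: 114 - 2Q = 58 + 2Q gives Q* = 14, P* = 86.
A tax on sellers shifts supply up by 32: 114 - 2Q = 58 + 2Q + 32, so Q_t = 6. Buyers pay P_b = 102; sellers receive P_s = P_b - 32 = 70.
PS falls from (1/2)(14)(28) = 196 to (1/2)(6)(12) = 36, a change of -160.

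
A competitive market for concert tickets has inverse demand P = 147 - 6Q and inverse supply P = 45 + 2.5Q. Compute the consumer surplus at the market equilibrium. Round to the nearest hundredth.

Setting demand equal to supply, 102 = 8.5Q, so Q* = 12 and P* = 75.
The demand choke price is 147, so CS = (1/2)(Q*)(147 - P*) = (1/2)(12)(72) = 432.

432.00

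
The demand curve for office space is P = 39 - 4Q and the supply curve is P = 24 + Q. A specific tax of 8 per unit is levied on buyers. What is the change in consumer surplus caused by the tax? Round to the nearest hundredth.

-14.08

Pre-tax equilibrium: 39 - 4Q = 24 + Q gives Q* = 3, P* = 27.
A tax on buyers shifts demand down by 8: (39 - 8) - 4Q = 24 + Q, so Q_t = 1.4. Buyers pay P_b = 33.4; sellers receive P_s = P_b - 8 = 25.4.
CS falls from (1/2)(3)(12) = 18 to (1/2)(1.4)(5.6) = 3.92, a change of -14.08.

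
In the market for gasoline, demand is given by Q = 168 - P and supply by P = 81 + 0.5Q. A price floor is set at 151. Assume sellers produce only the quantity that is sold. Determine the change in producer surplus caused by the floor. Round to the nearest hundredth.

Rewriting demand in inverse form: P = 168 - Q.
Without the control, 168 - Q = 81 + 0.5Q so Q* = 58 and P* = 110.
At the floor price 151, quantity demanded is (168 - 151)/1 = 17; demand is the short side, so Q = 17 trades at P = 151.
PS goes from (1/2)(58)(29) = 841 to 1117.75 (computed as (151 - 81)(17) - (1/2)(0.5)(17)^2), a change of 276.75.

276.75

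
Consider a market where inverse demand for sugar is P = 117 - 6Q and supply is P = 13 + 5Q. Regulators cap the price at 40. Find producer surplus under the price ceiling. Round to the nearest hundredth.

Without the control, 117 - 6Q = 13 + 5Q so Q* = 9.4545 and P* = 60.2727.
At the ceiling price 40, quantity supplied is (40 - 13)/5 = 5.4; supply is the short side, so Q = 5.4 trades at P = 40.
PS is the triangle above supply below 40: (1/2)(5.4)(40 - 13) = 72.9.

72.90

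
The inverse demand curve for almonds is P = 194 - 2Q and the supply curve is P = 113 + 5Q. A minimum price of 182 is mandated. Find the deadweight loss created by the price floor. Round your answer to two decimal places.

Without the control, 194 - 2Q = 113 + 5Q so Q* = 11.5714 and P* = 170.8571.
At the floor price 182, quantity demanded is (194 - 182)/2 = 6; demand is the short side, so Q = 6 trades at P = 182.
At Q = 6 the demand price is 182 and the supply price is 143. Deadweight loss is the triangle between the curves from 6 to 11.5714: (1/2)(182 - 143)(11.5714 - 6) = 108.6429.

108.64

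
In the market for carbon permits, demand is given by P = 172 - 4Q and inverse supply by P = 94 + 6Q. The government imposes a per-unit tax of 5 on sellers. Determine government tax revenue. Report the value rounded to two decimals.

Without the tax, 172 - 4Q = 94 + 6Q so Q* = 7.8 and P* = 140.8.
With the tax, sellers need 5 more per unit: 172 - 4Q = 94 + 6Q + 5, so Q_t = 7.3. Buyers pay P_b = 142.8; sellers receive P_s = P_b - 5 = 137.8.
Revenue is the tax times quantity traded: 5 x 7.3 = 36.5.

36.50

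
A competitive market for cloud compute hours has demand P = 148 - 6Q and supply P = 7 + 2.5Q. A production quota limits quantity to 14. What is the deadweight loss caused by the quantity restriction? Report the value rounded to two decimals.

28.47

Unrestricted equilibrium: Q* = (148 - 7)/(6 + 2.5) = 16.5882.
At Q = 14 the demand price is 148 - 6(14) = 64 and the supply price is 7 + 2.5(14) = 42.
Deadweight loss is the triangle between the curves from 14 to 16.5882: (1/2)(64 - 42)(16.5882 - 14) = 28.4706.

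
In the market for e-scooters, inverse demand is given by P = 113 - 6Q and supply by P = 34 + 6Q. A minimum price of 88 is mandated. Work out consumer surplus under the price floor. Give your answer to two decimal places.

Free-market equilibrium: 113 - 6Q = 34 + 6Q gives Q* = 6.5833, P* = 73.5.
At P = 88, buyers demand (113 - 88)/6 = 4.1667 while sellers would supply more, so the quantity traded is 4.1667 at price 88.
CS is the triangle under demand above 88: (1/2)(4.1667)(113 - 88) = 52.0833.

52.08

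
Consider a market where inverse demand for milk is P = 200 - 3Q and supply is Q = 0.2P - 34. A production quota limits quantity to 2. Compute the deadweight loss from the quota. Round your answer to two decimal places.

Rewriting supply in inverse form: P = 170 + 5Q.
Unrestricted equilibrium: Q* = (200 - 170)/(3 + 5) = 3.75.
At Q = 2 the demand price is 200 - 3(2) = 194 and the supply price is 170 + 5(2) = 180.
Deadweight loss is the triangle between the curves from 2 to 3.75: (1/2)(194 - 180)(3.75 - 2) = 12.25.

12.25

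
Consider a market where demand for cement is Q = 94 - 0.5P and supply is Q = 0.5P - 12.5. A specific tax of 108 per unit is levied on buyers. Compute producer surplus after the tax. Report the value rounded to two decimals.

Rewriting demand in inverse form: P = 188 - 2Q.
Rewriting supply in inverse form: P = 25 + 2Q.
Without the tax, 188 - 2Q = 25 + 2Q so Q* = 40.75 and P* = 106.5.
With the tax, buyers' net willingness to pay falls by 108: (188 - 108) - 2Q = 25 + 2Q, so Q_t = 13.75. Buyers pay P_b = 160.5; sellers receive P_s = P_b - 108 = 52.5.
PS = (1/2)(Q_t)(P_s - 25) = (1/2)(13.75)(27.5) = 189.0625.

189.06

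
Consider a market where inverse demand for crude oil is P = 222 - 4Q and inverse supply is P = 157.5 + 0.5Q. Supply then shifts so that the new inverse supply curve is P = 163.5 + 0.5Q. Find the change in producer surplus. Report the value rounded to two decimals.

-9.11

Initial equilibrium: Q_0 = 14.3333, P_0 = 164.6667; CS_0 = (1/2)(14.3333)(57.3333) = 410.8889, PS_0 = (1/2)(14.3333)(7.1667) = 51.3611.
New equilibrium: 222 - 4Q = 163.5 + 0.5Q gives Q_1 = 13, P_1 = 170; CS_1 = 338, PS_1 = 42.25.
Change in producer surplus = 42.25 - 51.3611 = -9.1111.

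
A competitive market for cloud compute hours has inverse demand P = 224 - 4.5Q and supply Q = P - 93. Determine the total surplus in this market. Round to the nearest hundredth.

Rewriting supply in inverse form: P = 93 + Q.
Equilibrium: 224 - 4.5Q = 93 + Q, so Q* = 23.8182 and P* = 116.8182.
CS = (1/2)(23.8182)(107.1818) = 1276.438 and PS = (1/2)(23.8182)(23.8182) = 283.6529, so total surplus = 1560.0909.

1560.09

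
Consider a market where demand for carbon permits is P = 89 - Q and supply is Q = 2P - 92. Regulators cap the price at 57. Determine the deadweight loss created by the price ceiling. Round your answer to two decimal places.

Rewriting supply in inverse form: P = 46 + 0.5Q.
Without the control, 89 - Q = 46 + 0.5Q so Q* = 28.6667 and P* = 60.3333.
At the ceiling price 57, quantity supplied is (57 - 46)/0.5 = 22; supply is the short side, so Q = 22 trades at P = 57.
At Q = 22 the demand price is 67 and the supply price is 57. Deadweight loss is the triangle between the curves from 22 to 28.6667: (1/2)(67 - 57)(28.6667 - 22) = 33.3333.

33.33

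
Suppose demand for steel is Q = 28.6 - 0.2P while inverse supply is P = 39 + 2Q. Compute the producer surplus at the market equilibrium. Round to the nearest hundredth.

Rewriting demand in inverse form: P = 143 - 5Q.
Set 143 - 5Q = 39 + 2Q, which gives 104 = 7Q, so Q* = 14.8571 and P* = 143 - 5(14.8571) = 68.7143.
The supply curve's price intercept is 39, so PS = (1/2)(Q*)(P* - 39) = (1/2)(14.8571)(29.7143) = 220.7347.

220.73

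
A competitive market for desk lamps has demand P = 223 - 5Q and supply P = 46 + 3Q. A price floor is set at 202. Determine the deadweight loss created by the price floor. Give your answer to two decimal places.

1285.22

Free-market equilibrium: 223 - 5Q = 46 + 3Q gives Q* = 22.125, P* = 112.375.
At the floor price 202, quantity demanded is (223 - 202)/5 = 4.2; demand is the short side, so Q = 4.2 trades at P = 202.
At Q = 4.2 the demand price is 202 and the supply price is 58.6. Deadweight loss is the triangle between the curves from 4.2 to 22.125: (1/2)(202 - 58.6)(22.125 - 4.2) = 1285.2225.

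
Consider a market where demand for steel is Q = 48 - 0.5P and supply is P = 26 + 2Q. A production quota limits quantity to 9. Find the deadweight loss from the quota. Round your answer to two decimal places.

144.50

Rewriting demand in inverse form: P = 96 - 2Q.
Unrestricted equilibrium: Q* = (96 - 26)/(2 + 2) = 17.5.
At Q = 9 the demand price is 96 - 2(9) = 78 and the supply price is 26 + 2(9) = 44.
DWL = (1/2)(gap between curves at 9) x (Q* - 9) = (1/2)(34)(8.5) = 144.5.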